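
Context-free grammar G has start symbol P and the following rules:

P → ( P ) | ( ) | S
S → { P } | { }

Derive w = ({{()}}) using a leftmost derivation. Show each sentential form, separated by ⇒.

P⇒(P)⇒(S)⇒({P})⇒({S})⇒({{P}})⇒({{()}})

P ⇒ (P)   [P → ( P )]
(P) ⇒ (S)   [P → S]
(S) ⇒ ({P})   [S → { P }]
({P}) ⇒ ({S})   [P → S]
({S}) ⇒ ({{P}})   [S → { P }]
({{P}}) ⇒ ({{()}})   [P → ( )]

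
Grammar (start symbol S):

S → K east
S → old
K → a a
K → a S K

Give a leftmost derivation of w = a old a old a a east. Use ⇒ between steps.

S ⇒ K east   [S → K east]
K east ⇒ a S K east   [K → a S K]
a S K east ⇒ a old K east   [S → old]
a old K east ⇒ a old a S K east   [K → a S K]
a old a S K east ⇒ a old a old K east   [S → old]
a old a old K east ⇒ a old a old a a east   [K → a a]

S ⇒ K east ⇒ a S K east ⇒ a old K east ⇒ a old a S K east ⇒ a old a old K east ⇒ a old a old a a east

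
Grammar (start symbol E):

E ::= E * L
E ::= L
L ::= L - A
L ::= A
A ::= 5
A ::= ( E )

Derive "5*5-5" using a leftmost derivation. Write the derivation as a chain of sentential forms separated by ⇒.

E ⇒ E*L   [E ::= E * L]
E*L ⇒ L*L   [E ::= L]
L*L ⇒ A*L   [L ::= A]
A*L ⇒ 5*L   [A ::= 5]
5*L ⇒ 5*L-A   [L ::= L - A]
5*L-A ⇒ 5*A-A   [L ::= A]
5*A-A ⇒ 5*5-A   [A ::= 5]
5*5-A ⇒ 5*5-5   [A ::= 5]

E⇒E*L⇒L*L⇒A*L⇒5*L⇒5*L-A⇒5*A-A⇒5*5-A⇒5*5-5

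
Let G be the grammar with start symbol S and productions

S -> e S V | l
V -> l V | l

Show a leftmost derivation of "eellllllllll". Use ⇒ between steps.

S⇒eSV⇒eeSVV⇒eelVV⇒eellVV⇒eelllVV⇒eellllVV⇒eelllllVV⇒eellllllVV⇒eelllllllVV⇒eellllllllVV⇒eelllllllllV⇒eellllllllll

S ⇒ eSV   [S -> e S V]
eSV ⇒ eeSVV   [S -> e S V]
eeSVV ⇒ eelVV   [S -> l]
eelVV ⇒ eellVV   [V -> l V]
eellVV ⇒ eelllVV   [V -> l V]
eelllVV ⇒ eellllVV   [V -> l V]
eellllVV ⇒ eelllllVV   [V -> l V]
eelllllVV ⇒ eellllllVV   [V -> l V]
eellllllVV ⇒ eelllllllVV   [V -> l V]
eelllllllVV ⇒ eellllllllVV   [V -> l V]
eellllllllVV ⇒ eelllllllllV   [V -> l]
eelllllllllV ⇒ eellllllllll   [V -> l]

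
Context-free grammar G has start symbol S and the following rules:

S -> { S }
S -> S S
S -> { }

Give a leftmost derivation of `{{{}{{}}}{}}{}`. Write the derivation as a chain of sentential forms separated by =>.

S=>SS=>{S}S=>{SS}S=>{{S}S}S=>{{SS}S}S=>{{{}S}S}S=>{{{}{S}}S}S=>{{{}{{}}}S}S=>{{{}{{}}}{}}S=>{{{}{{}}}{}}{}

S => SS   [S -> S S]
SS => {S}S   [S -> { S }]
{S}S => {SS}S   [S -> S S]
{SS}S => {{S}S}S   [S -> { S }]
{{S}S}S => {{SS}S}S   [S -> S S]
{{SS}S}S => {{{}S}S}S   [S -> { }]
{{{}S}S}S => {{{}{S}}S}S   [S -> { S }]
{{{}{S}}S}S => {{{}{{}}}S}S   [S -> { }]
{{{}{{}}}S}S => {{{}{{}}}{}}S   [S -> { }]
{{{}{{}}}{}}S => {{{}{{}}}{}}{}   [S -> { }]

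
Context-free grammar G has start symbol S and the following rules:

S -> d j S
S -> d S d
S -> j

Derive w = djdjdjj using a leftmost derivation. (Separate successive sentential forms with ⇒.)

S⇒djS⇒djdjS⇒djdjdjS⇒djdjdjj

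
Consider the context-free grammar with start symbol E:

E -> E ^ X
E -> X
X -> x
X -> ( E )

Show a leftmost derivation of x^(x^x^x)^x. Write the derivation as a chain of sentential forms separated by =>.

E=>E^X=>E^X^X=>X^X^X=>x^X^X=>x^(E)^X=>x^(E^X)^X=>x^(E^X^X)^X=>x^(X^X^X)^X=>x^(x^X^X)^X=>x^(x^x^X)^X=>x^(x^x^x)^X=>x^(x^x^x)^x

E => E^X   [E -> E ^ X]
E^X => E^X^X   [E -> E ^ X]
E^X^X => X^X^X   [E -> X]
X^X^X => x^X^X   [X -> x]
x^X^X => x^(E)^X   [X -> ( E )]
x^(E)^X => x^(E^X)^X   [E -> E ^ X]
x^(E^X)^X => x^(E^X^X)^X   [E -> E ^ X]
x^(E^X^X)^X => x^(X^X^X)^X   [E -> X]
x^(X^X^X)^X => x^(x^X^X)^X   [X -> x]
x^(x^X^X)^X => x^(x^x^X)^X   [X -> x]
x^(x^x^X)^X => x^(x^x^x)^X   [X -> x]
x^(x^x^x)^X => x^(x^x^x)^x   [X -> x]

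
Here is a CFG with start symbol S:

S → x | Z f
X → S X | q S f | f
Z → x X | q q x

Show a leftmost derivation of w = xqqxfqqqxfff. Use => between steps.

S => Zf => xXf => xSXf => xZfXf => xqqxfXf => xqqxfqSff => xqqxfqZfff => xqqxfqqqxfff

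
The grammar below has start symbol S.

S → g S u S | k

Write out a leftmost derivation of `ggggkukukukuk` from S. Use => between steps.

S => gSuS => ggSuSuS => gggSuSuSuS => ggggSuSuSuSuS => ggggkuSuSuSuS => ggggkukuSuSuS => ggggkukukuSuS => ggggkukukukuS => ggggkukukukuk

S => gSuS   [S → g S u S]
gSuS => ggSuSuS   [S → g S u S]
ggSuSuS => gggSuSuSuS   [S → g S u S]
gggSuSuSuS => ggggSuSuSuSuS   [S → g S u S]
ggggSuSuSuSuS => ggggkuSuSuSuS   [S → k]
ggggkuSuSuSuS => ggggkukuSuSuS   [S → k]
ggggkukuSuSuS => ggggkukukuSuS   [S → k]
ggggkukukuSuS => ggggkukukukuS   [S → k]
ggggkukukukuS => ggggkukukukuk   [S → k]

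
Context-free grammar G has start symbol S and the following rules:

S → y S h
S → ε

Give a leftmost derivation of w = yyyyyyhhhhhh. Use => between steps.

S => ySh   [S → y S h]
ySh => yyShh   [S → y S h]
yyShh => yyyShhh   [S → y S h]
yyyShhh => yyyyShhhh   [S → y S h]
yyyyShhhh => yyyyyShhhhh   [S → y S h]
yyyyyShhhhh => yyyyyyShhhhhh   [S → y S h]
yyyyyyShhhhhh => yyyyyyhhhhhh   [S → ε]

S => ySh => yyShh => yyyShhh => yyyyShhhh => yyyyyShhhhh => yyyyyyShhhhhh => yyyyyyhhhhhh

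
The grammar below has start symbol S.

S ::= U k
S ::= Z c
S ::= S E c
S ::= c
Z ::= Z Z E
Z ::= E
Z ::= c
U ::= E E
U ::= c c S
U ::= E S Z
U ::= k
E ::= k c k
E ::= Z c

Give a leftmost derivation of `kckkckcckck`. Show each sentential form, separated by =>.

S => Uk   [S ::= U k]
Uk => ESZk   [U ::= E S Z]
ESZk => kckSZk   [E ::= k c k]
kckSZk => kckUkZk   [S ::= U k]
kckUkZk => kckESZkZk   [U ::= E S Z]
kckESZkZk => kckkckSZkZk   [E ::= k c k]
kckkckSZkZk => kckkckcZkZk   [S ::= c]
kckkckcZkZk => kckkckcckZk   [Z ::= c]
kckkckcckZk => kckkckcckck   [Z ::= c]

S => Uk => ESZk => kckSZk => kckUkZk => kckESZkZk => kckkckSZkZk => kckkckcZkZk => kckkckcckZk => kckkckcckck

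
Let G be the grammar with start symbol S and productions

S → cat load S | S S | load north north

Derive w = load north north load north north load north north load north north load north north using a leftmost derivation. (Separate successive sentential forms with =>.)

S => S S => S S S => S S S S => S S S S S => load north north S S S S => load north north load north north S S S => load north north load north north load north north S S => load north north load north north load north north load north north S => load north north load north north load north north load north north load north north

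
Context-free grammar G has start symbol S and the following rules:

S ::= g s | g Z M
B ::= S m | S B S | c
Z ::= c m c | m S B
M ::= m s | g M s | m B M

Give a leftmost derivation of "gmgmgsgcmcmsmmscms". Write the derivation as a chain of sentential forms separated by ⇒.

S ⇒ gZM ⇒ gmSBM ⇒ gmgZMBM ⇒ gmgmSBMBM ⇒ gmgmgsBMBM ⇒ gmgmgsSmMBM ⇒ gmgmgsgZMmMBM ⇒ gmgmgsgcmcMmMBM ⇒ gmgmgsgcmcmsmMBM ⇒ gmgmgsgcmcmsmmsBM ⇒ gmgmgsgcmcmsmmscM ⇒ gmgmgsgcmcmsmmscms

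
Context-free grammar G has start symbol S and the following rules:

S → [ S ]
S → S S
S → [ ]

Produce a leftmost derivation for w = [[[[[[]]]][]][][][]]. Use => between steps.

S => [S]   [S → [ S ]]
[S] => [SS]   [S → S S]
[SS] => [SSS]   [S → S S]
[SSS] => [SSSS]   [S → S S]
[SSSS] => [[S]SSS]   [S → [ S ]]
[[S]SSS] => [[SS]SSS]   [S → S S]
[[SS]SSS] => [[[S]S]SSS]   [S → [ S ]]
[[[S]S]SSS] => [[[[S]]S]SSS]   [S → [ S ]]
[[[[S]]S]SSS] => [[[[[S]]]S]SSS]   [S → [ S ]]
[[[[[S]]]S]SSS] => [[[[[[]]]]S]SSS]   [S → [ ]]
[[[[[[]]]]S]SSS] => [[[[[[]]]][]]SSS]   [S → [ ]]
[[[[[[]]]][]]SSS] => [[[[[[]]]][]][]SS]   [S → [ ]]
[[[[[[]]]][]][]SS] => [[[[[[]]]][]][][]S]   [S → [ ]]
[[[[[[]]]][]][][]S] => [[[[[[]]]][]][][][]]   [S → [ ]]

S=>[S]=>[SS]=>[SSS]=>[SSSS]=>[[S]SSS]=>[[SS]SSS]=>[[[S]S]SSS]=>[[[[S]]S]SSS]=>[[[[[S]]]S]SSS]=>[[[[[[]]]]S]SSS]=>[[[[[[]]]][]]SSS]=>[[[[[[]]]][]][]SS]=>[[[[[[]]]][]][][]S]=>[[[[[[]]]][]][][][]]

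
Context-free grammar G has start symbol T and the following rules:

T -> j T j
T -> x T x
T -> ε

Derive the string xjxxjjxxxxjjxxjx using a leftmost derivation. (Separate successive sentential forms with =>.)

T => xTx => xjTjx => xjxTxjx => xjxxTxxjx => xjxxjTjxxjx => xjxxjjTjjxxjx => xjxxjjxTxjjxxjx => xjxxjjxxTxxjjxxjx => xjxxjjxxxxjjxxjx

T => xTx   [T -> x T x]
xTx => xjTjx   [T -> j T j]
xjTjx => xjxTxjx   [T -> x T x]
xjxTxjx => xjxxTxxjx   [T -> x T x]
xjxxTxxjx => xjxxjTjxxjx   [T -> j T j]
xjxxjTjxxjx => xjxxjjTjjxxjx   [T -> j T j]
xjxxjjTjjxxjx => xjxxjjxTxjjxxjx   [T -> x T x]
xjxxjjxTxjjxxjx => xjxxjjxxTxxjjxxjx   [T -> x T x]
xjxxjjxxTxxjjxxjx => xjxxjjxxxxjjxxjx   [T -> ε]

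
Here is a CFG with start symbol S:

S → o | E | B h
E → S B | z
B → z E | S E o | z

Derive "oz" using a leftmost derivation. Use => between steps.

S => E => SB => oB => oz

S => E   [S → E]
E => SB   [E → S B]
SB => oB   [S → o]
oB => oz   [B → z]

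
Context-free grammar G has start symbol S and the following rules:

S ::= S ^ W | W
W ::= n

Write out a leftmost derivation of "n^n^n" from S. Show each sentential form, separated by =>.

S => S^W   [S ::= S ^ W]
S^W => S^W^W   [S ::= S ^ W]
S^W^W => W^W^W   [S ::= W]
W^W^W => n^W^W   [W ::= n]
n^W^W => n^n^W   [W ::= n]
n^n^W => n^n^n   [W ::= n]

S=>S^W=>S^W^W=>W^W^W=>n^W^W=>n^n^W=>n^n^n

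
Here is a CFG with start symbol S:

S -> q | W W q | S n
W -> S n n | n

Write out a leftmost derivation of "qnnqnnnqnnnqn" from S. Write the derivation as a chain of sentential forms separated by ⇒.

S⇒Sn⇒WWqn⇒SnnWqn⇒qnnWqn⇒qnnSnnqn⇒qnnSnnnqn⇒qnnWWqnnnqn⇒qnnSnnWqnnnqn⇒qnnqnnWqnnnqn⇒qnnqnnnqnnnqn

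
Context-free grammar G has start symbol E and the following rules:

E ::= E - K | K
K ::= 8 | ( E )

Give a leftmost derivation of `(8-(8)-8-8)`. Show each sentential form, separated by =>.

E => K => (E) => (E-K) => (E-K-K) => (E-K-K-K) => (K-K-K-K) => (8-K-K-K) => (8-(E)-K-K) => (8-(K)-K-K) => (8-(8)-K-K) => (8-(8)-8-K) => (8-(8)-8-8)

E => K   [E ::= K]
K => (E)   [K ::= ( E )]
(E) => (E-K)   [E ::= E - K]
(E-K) => (E-K-K)   [E ::= E - K]
(E-K-K) => (E-K-K-K)   [E ::= E - K]
(E-K-K-K) => (K-K-K-K)   [E ::= K]
(K-K-K-K) => (8-K-K-K)   [K ::= 8]
(8-K-K-K) => (8-(E)-K-K)   [K ::= ( E )]
(8-(E)-K-K) => (8-(K)-K-K)   [E ::= K]
(8-(K)-K-K) => (8-(8)-K-K)   [K ::= 8]
(8-(8)-K-K) => (8-(8)-8-K)   [K ::= 8]
(8-(8)-8-K) => (8-(8)-8-8)   [K ::= 8]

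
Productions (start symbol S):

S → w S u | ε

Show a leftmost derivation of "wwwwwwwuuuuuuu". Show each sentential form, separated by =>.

S => wSu => wwSuu => wwwSuuu => wwwwSuuuu => wwwwwSuuuuu => wwwwwwSuuuuuu => wwwwwwwSuuuuuuu => wwwwwwwuuuuuuu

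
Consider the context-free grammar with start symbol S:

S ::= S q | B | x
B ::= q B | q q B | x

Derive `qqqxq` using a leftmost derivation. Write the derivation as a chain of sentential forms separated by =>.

S => Sq => Bq => qqBq => qqqBq => qqqxq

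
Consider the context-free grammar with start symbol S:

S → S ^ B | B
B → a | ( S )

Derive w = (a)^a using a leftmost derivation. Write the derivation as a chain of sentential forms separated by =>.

S=>S^B=>B^B=>(S)^B=>(B)^B=>(a)^B=>(a)^a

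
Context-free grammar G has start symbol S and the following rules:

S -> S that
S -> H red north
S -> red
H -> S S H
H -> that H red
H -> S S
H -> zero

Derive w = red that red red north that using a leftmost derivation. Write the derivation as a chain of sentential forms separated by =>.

S => S that   [S -> S that]
S that => H red north that   [S -> H red north]
H red north that => S S red north that   [H -> S S]
S S red north that => S that S red north that   [S -> S that]
S that S red north that => red that S red north that   [S -> red]
red that S red north that => red that red red north that   [S -> red]

S => S that => H red north that => S S red north that => S that S red north that => red that S red north that => red that red red north that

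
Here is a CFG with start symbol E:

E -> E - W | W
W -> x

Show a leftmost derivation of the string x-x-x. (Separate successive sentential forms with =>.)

E => E-W => E-W-W => W-W-W => x-W-W => x-x-W => x-x-x

E => E-W   [E -> E - W]
E-W => E-W-W   [E -> E - W]
E-W-W => W-W-W   [E -> W]
W-W-W => x-W-W   [W -> x]
x-W-W => x-x-W   [W -> x]
x-x-W => x-x-x   [W -> x]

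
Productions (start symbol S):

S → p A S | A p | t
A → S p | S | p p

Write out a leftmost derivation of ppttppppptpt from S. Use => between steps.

S=>pAS=>pSpS=>ppASpS=>ppSSpS=>pptSpS=>ppttpS=>ppttppAS=>ppttppppS=>ppttpppppAS=>ppttpppppSpS=>ppttppppptpS=>ppttppppptpt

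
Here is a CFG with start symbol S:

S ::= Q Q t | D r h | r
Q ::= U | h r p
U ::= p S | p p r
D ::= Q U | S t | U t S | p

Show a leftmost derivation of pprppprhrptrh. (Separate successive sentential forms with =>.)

S => Drh   [S ::= D r h]
Drh => QUrh   [D ::= Q U]
QUrh => UUrh   [Q ::= U]
UUrh => pprUrh   [U ::= p p r]
pprUrh => pprpSrh   [U ::= p S]
pprpSrh => pprpQQtrh   [S ::= Q Q t]
pprpQQtrh => pprpUQtrh   [Q ::= U]
pprpUQtrh => pprppprQtrh   [U ::= p p r]
pprppprQtrh => pprppprhrptrh   [Q ::= h r p]

S => Drh => QUrh => UUrh => pprUrh => pprpSrh => pprpQQtrh => pprpUQtrh => pprppprQtrh => pprppprhrptrh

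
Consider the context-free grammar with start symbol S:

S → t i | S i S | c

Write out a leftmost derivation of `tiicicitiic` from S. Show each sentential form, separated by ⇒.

S ⇒ SiS ⇒ SiSiS ⇒ SiSiSiS ⇒ tiiSiSiS ⇒ tiiciSiS ⇒ tiiciSiSiS ⇒ tiiciciSiS ⇒ tiicicitiiS ⇒ tiicicitiic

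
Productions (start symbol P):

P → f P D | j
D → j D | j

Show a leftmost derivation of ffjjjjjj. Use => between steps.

P=>fPD=>ffPDD=>ffjDD=>ffjjD=>ffjjjD=>ffjjjjD=>ffjjjjjD=>ffjjjjjj

P => fPD   [P → f P D]
fPD => ffPDD   [P → f P D]
ffPDD => ffjDD   [P → j]
ffjDD => ffjjD   [D → j]
ffjjD => ffjjjD   [D → j D]
ffjjjD => ffjjjjD   [D → j D]
ffjjjjD => ffjjjjjD   [D → j D]
ffjjjjjD => ffjjjjjj   [D → j]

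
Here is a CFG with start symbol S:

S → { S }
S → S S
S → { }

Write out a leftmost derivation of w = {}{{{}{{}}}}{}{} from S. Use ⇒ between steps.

S ⇒ SS ⇒ SSS ⇒ SSSS ⇒ {}SSS ⇒ {}{S}SS ⇒ {}{{S}}SS ⇒ {}{{SS}}SS ⇒ {}{{{}S}}SS ⇒ {}{{{}{S}}}SS ⇒ {}{{{}{{}}}}SS ⇒ {}{{{}{{}}}}{}S ⇒ {}{{{}{{}}}}{}{}

S ⇒ SS   [S → S S]
SS ⇒ SSS   [S → S S]
SSS ⇒ SSSS   [S → S S]
SSSS ⇒ {}SSS   [S → { }]
{}SSS ⇒ {}{S}SS   [S → { S }]
{}{S}SS ⇒ {}{{S}}SS   [S → { S }]
{}{{S}}SS ⇒ {}{{SS}}SS   [S → S S]
{}{{SS}}SS ⇒ {}{{{}S}}SS   [S → { }]
{}{{{}S}}SS ⇒ {}{{{}{S}}}SS   [S → { S }]
{}{{{}{S}}}SS ⇒ {}{{{}{{}}}}SS   [S → { }]
{}{{{}{{}}}}SS ⇒ {}{{{}{{}}}}{}S   [S → { }]
{}{{{}{{}}}}{}S ⇒ {}{{{}{{}}}}{}{}   [S → { }]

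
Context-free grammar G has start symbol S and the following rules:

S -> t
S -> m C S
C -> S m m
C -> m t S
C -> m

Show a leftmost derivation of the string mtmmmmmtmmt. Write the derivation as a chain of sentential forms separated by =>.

S => mCS   [S -> m C S]
mCS => mSmmS   [C -> S m m]
mSmmS => mtmmS   [S -> t]
mtmmS => mtmmmCS   [S -> m C S]
mtmmmCS => mtmmmSmmS   [C -> S m m]
mtmmmSmmS => mtmmmmCSmmS   [S -> m C S]
mtmmmmCSmmS => mtmmmmmSmmS   [C -> m]
mtmmmmmSmmS => mtmmmmmtmmS   [S -> t]
mtmmmmmtmmS => mtmmmmmtmmt   [S -> t]

S => mCS => mSmmS => mtmmS => mtmmmCS => mtmmmSmmS => mtmmmmCSmmS => mtmmmmmSmmS => mtmmmmmtmmS => mtmmmmmtmmt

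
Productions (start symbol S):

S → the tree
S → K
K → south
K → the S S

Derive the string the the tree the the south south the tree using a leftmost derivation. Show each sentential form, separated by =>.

S => K   [S → K]
K => the S S   [K → the S S]
the S S => the the tree S   [S → the tree]
the the tree S => the the tree K   [S → K]
the the tree K => the the tree the S S   [K → the S S]
the the tree the S S => the the tree the K S   [S → K]
the the tree the K S => the the tree the the S S S   [K → the S S]
the the tree the the S S S => the the tree the the K S S   [S → K]
the the tree the the K S S => the the tree the the south S S   [K → south]
the the tree the the south S S => the the tree the the south K S   [S → K]
the the tree the the south K S => the the tree the the south south S   [K → south]
the the tree the the south south S => the the tree the the south south the tree   [S → the tree]

S => K => the S S => the the tree S => the the tree K => the the tree the S S => the the tree the K S => the the tree the the S S S => the the tree the the K S S => the the tree the the south S S => the the tree the the south K S => the the tree the the south south S => the the tree the the south south the tree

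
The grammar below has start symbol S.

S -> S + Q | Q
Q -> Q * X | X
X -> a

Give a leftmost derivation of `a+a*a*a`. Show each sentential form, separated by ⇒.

S ⇒ S+Q ⇒ Q+Q ⇒ X+Q ⇒ a+Q ⇒ a+Q*X ⇒ a+Q*X*X ⇒ a+X*X*X ⇒ a+a*X*X ⇒ a+a*a*X ⇒ a+a*a*a

S ⇒ S+Q   [S -> S + Q]
S+Q ⇒ Q+Q   [S -> Q]
Q+Q ⇒ X+Q   [Q -> X]
X+Q ⇒ a+Q   [X -> a]
a+Q ⇒ a+Q*X   [Q -> Q * X]
a+Q*X ⇒ a+Q*X*X   [Q -> Q * X]
a+Q*X*X ⇒ a+X*X*X   [Q -> X]
a+X*X*X ⇒ a+a*X*X   [X -> a]
a+a*X*X ⇒ a+a*a*X   [X -> a]
a+a*a*X ⇒ a+a*a*a   [X -> a]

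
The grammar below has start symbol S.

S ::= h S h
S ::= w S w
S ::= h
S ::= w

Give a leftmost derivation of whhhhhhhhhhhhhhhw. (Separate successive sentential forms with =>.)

S => wSw   [S ::= w S w]
wSw => whShw   [S ::= h S h]
whShw => whhShhw   [S ::= h S h]
whhShhw => whhhShhhw   [S ::= h S h]
whhhShhhw => whhhhShhhhw   [S ::= h S h]
whhhhShhhhw => whhhhhShhhhhw   [S ::= h S h]
whhhhhShhhhhw => whhhhhhShhhhhhw   [S ::= h S h]
whhhhhhShhhhhhw => whhhhhhhShhhhhhhw   [S ::= h S h]
whhhhhhhShhhhhhhw => whhhhhhhhhhhhhhhw   [S ::= h]

S => wSw => whShw => whhShhw => whhhShhhw => whhhhShhhhw => whhhhhShhhhhw => whhhhhhShhhhhhw => whhhhhhhShhhhhhhw => whhhhhhhhhhhhhhhw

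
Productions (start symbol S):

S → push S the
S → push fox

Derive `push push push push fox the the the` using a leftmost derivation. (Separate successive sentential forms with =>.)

S => push S the => push push S the the => push push push S the the the => push push push push fox the the the

S => push S the   [S → push S the]
push S the => push push S the the   [S → push S the]
push push S the the => push push push S the the the   [S → push S the]
push push push S the the the => push push push push fox the the the   [S → push fox]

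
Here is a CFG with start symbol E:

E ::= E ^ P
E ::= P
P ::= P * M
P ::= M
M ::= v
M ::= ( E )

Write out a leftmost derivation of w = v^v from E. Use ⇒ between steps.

E ⇒ E^P ⇒ P^P ⇒ M^P ⇒ v^P ⇒ v^M ⇒ v^v

E ⇒ E^P   [E ::= E ^ P]
E^P ⇒ P^P   [E ::= P]
P^P ⇒ M^P   [P ::= M]
M^P ⇒ v^P   [M ::= v]
v^P ⇒ v^M   [P ::= M]
v^M ⇒ v^v   [M ::= v]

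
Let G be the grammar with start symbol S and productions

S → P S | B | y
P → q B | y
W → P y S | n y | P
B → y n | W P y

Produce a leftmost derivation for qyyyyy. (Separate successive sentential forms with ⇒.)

S⇒PS⇒qBS⇒qWPyS⇒qPPyS⇒qyPyS⇒qyyyS⇒qyyyPS⇒qyyyyS⇒qyyyyy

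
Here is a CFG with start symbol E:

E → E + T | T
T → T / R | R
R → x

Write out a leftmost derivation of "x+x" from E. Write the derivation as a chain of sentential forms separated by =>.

E => E+T => T+T => R+T => x+T => x+R => x+x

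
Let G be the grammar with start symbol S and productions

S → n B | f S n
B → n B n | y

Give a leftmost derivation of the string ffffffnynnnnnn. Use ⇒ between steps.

S ⇒ fSn   [S → f S n]
fSn ⇒ ffSnn   [S → f S n]
ffSnn ⇒ fffSnnn   [S → f S n]
fffSnnn ⇒ ffffSnnnn   [S → f S n]
ffffSnnnn ⇒ fffffSnnnnn   [S → f S n]
fffffSnnnnn ⇒ ffffffSnnnnnn   [S → f S n]
ffffffSnnnnnn ⇒ ffffffnBnnnnnn   [S → n B]
ffffffnBnnnnnn ⇒ ffffffnynnnnnn   [B → y]

S ⇒ fSn ⇒ ffSnn ⇒ fffSnnn ⇒ ffffSnnnn ⇒ fffffSnnnnn ⇒ ffffffSnnnnnn ⇒ ffffffnBnnnnnn ⇒ ffffffnynnnnnn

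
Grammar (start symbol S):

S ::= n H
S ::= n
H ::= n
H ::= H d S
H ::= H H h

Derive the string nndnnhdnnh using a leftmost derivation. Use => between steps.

S => nH   [S ::= n H]
nH => nHHh   [H ::= H H h]
nHHh => nHdSHh   [H ::= H d S]
nHdSHh => nHHhdSHh   [H ::= H H h]
nHHhdSHh => nHdSHhdSHh   [H ::= H d S]
nHdSHhdSHh => nndSHhdSHh   [H ::= n]
nndSHhdSHh => nndnHhdSHh   [S ::= n]
nndnHhdSHh => nndnnhdSHh   [H ::= n]
nndnnhdSHh => nndnnhdnHh   [S ::= n]
nndnnhdnHh => nndnnhdnnh   [H ::= n]

S => nH => nHHh => nHdSHh => nHHhdSHh => nHdSHhdSHh => nndSHhdSHh => nndnHhdSHh => nndnnhdSHh => nndnnhdnHh => nndnnhdnnh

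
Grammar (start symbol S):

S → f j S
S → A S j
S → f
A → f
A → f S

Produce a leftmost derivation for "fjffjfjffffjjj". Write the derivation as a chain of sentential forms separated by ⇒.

S⇒fjS⇒fjASj⇒fjfSj⇒fjffjSj⇒fjffjfjSj⇒fjffjfjASjj⇒fjffjfjfSSjj⇒fjffjfjffSjj⇒fjffjfjffASjjj⇒fjffjfjfffSjjj⇒fjffjfjffffjjj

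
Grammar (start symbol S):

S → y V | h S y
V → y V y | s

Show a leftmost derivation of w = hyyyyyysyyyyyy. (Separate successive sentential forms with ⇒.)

S ⇒ hSy ⇒ hyVy ⇒ hyyVyy ⇒ hyyyVyyy ⇒ hyyyyVyyyy ⇒ hyyyyyVyyyyy ⇒ hyyyyyyVyyyyyy ⇒ hyyyyyysyyyyyy

S ⇒ hSy   [S → h S y]
hSy ⇒ hyVy   [S → y V]
hyVy ⇒ hyyVyy   [V → y V y]
hyyVyy ⇒ hyyyVyyy   [V → y V y]
hyyyVyyy ⇒ hyyyyVyyyy   [V → y V y]
hyyyyVyyyy ⇒ hyyyyyVyyyyy   [V → y V y]
hyyyyyVyyyyy ⇒ hyyyyyyVyyyyyy   [V → y V y]
hyyyyyyVyyyyyy ⇒ hyyyyyysyyyyyy   [V → s]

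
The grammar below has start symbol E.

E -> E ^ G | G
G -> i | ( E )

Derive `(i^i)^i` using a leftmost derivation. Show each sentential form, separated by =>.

E => E^G   [E -> E ^ G]
E^G => G^G   [E -> G]
G^G => (E)^G   [G -> ( E )]
(E)^G => (E^G)^G   [E -> E ^ G]
(E^G)^G => (G^G)^G   [E -> G]
(G^G)^G => (i^G)^G   [G -> i]
(i^G)^G => (i^i)^G   [G -> i]
(i^i)^G => (i^i)^i   [G -> i]

E => E^G => G^G => (E)^G => (E^G)^G => (G^G)^G => (i^G)^G => (i^i)^G => (i^i)^i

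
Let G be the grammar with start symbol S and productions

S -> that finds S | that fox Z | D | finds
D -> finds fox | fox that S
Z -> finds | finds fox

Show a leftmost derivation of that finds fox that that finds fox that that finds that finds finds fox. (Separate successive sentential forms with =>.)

S => that finds S => that finds D => that finds fox that S => that finds fox that that finds S => that finds fox that that finds D => that finds fox that that finds fox that S => that finds fox that that finds fox that that finds S => that finds fox that that finds fox that that finds that finds S => that finds fox that that finds fox that that finds that finds D => that finds fox that that finds fox that that finds that finds finds fox

S => that finds S   [S -> that finds S]
that finds S => that finds D   [S -> D]
that finds D => that finds fox that S   [D -> fox that S]
that finds fox that S => that finds fox that that finds S   [S -> that finds S]
that finds fox that that finds S => that finds fox that that finds D   [S -> D]
that finds fox that that finds D => that finds fox that that finds fox that S   [D -> fox that S]
that finds fox that that finds fox that S => that finds fox that that finds fox that that finds S   [S -> that finds S]
that finds fox that that finds fox that that finds S => that finds fox that that finds fox that that finds that finds S   [S -> that finds S]
that finds fox that that finds fox that that finds that finds S => that finds fox that that finds fox that that finds that finds D   [S -> D]
that finds fox that that finds fox that that finds that finds D => that finds fox that that finds fox that that finds that finds finds fox   [D -> finds fox]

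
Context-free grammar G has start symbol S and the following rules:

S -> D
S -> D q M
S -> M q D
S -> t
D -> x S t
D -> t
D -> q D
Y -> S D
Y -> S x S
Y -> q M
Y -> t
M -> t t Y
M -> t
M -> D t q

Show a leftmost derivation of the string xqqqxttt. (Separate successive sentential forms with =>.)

S => D => xSt => xDt => xqDt => xqqDt => xqqqDt => xqqqxStt => xqqqxttt

S => D   [S -> D]
D => xSt   [D -> x S t]
xSt => xDt   [S -> D]
xDt => xqDt   [D -> q D]
xqDt => xqqDt   [D -> q D]
xqqDt => xqqqDt   [D -> q D]
xqqqDt => xqqqxStt   [D -> x S t]
xqqqxStt => xqqqxttt   [S -> t]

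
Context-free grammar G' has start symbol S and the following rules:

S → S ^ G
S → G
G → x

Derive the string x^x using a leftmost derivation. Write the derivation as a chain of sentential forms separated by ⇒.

S ⇒ S^G ⇒ G^G ⇒ x^G ⇒ x^x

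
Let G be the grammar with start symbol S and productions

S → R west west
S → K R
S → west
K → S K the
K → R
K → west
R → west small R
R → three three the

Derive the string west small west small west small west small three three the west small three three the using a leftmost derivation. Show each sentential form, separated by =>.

S => K R => R R => west small R R => west small west small R R => west small west small west small R R => west small west small west small west small R R => west small west small west small west small three three the R => west small west small west small west small three three the west small R => west small west small west small west small three three the west small three three the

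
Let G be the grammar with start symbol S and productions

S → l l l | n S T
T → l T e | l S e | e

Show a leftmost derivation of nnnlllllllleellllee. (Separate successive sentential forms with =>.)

S => nST   [S → n S T]
nST => nnSTT   [S → n S T]
nnSTT => nnnSTTT   [S → n S T]
nnnSTTT => nnnlllTTT   [S → l l l]
nnnlllTTT => nnnllllTeTT   [T → l T e]
nnnllllTeTT => nnnlllllSeeTT   [T → l S e]
nnnlllllSeeTT => nnnlllllllleeTT   [S → l l l]
nnnlllllllleeTT => nnnlllllllleelSeT   [T → l S e]
nnnlllllllleelSeT => nnnlllllllleelllleT   [S → l l l]
nnnlllllllleelllleT => nnnlllllllleellllee   [T → e]

S=>nST=>nnSTT=>nnnSTTT=>nnnlllTTT=>nnnllllTeTT=>nnnlllllSeeTT=>nnnlllllllleeTT=>nnnlllllllleelSeT=>nnnlllllllleelllleT=>nnnlllllllleellllee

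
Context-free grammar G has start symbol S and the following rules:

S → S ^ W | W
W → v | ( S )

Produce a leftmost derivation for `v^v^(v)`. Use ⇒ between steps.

S ⇒ S^W   [S → S ^ W]
S^W ⇒ S^W^W   [S → S ^ W]
S^W^W ⇒ W^W^W   [S → W]
W^W^W ⇒ v^W^W   [W → v]
v^W^W ⇒ v^v^W   [W → v]
v^v^W ⇒ v^v^(S)   [W → ( S )]
v^v^(S) ⇒ v^v^(W)   [S → W]
v^v^(W) ⇒ v^v^(v)   [W → v]

S ⇒ S^W ⇒ S^W^W ⇒ W^W^W ⇒ v^W^W ⇒ v^v^W ⇒ v^v^(S) ⇒ v^v^(W) ⇒ v^v^(v)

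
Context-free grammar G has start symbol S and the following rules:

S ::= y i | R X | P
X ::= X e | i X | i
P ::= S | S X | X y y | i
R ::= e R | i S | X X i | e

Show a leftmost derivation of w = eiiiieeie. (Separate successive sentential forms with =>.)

S => P   [S ::= P]
P => SX   [P ::= S X]
SX => RXX   [S ::= R X]
RXX => eXX   [R ::= e]
eXX => eiXX   [X ::= i X]
eiXX => eiXeX   [X ::= X e]
eiXeX => eiXeeX   [X ::= X e]
eiXeeX => eiiXeeX   [X ::= i X]
eiiXeeX => eiiiXeeX   [X ::= i X]
eiiiXeeX => eiiiieeX   [X ::= i]
eiiiieeX => eiiiieeXe   [X ::= X e]
eiiiieeXe => eiiiieeie   [X ::= i]

S=>P=>SX=>RXX=>eXX=>eiXX=>eiXeX=>eiXeeX=>eiiXeeX=>eiiiXeeX=>eiiiieeX=>eiiiieeXe=>eiiiieeie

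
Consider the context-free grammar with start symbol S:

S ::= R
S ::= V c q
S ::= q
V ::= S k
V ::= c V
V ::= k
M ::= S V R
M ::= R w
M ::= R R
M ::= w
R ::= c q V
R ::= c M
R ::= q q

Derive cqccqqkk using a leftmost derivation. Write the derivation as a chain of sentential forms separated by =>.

S => R => cqV => cqcV => cqcSk => cqcRk => cqccqVk => cqccqSkk => cqccqqkk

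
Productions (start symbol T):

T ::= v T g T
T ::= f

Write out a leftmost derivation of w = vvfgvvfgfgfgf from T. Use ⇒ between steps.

T ⇒ vTgT ⇒ vvTgTgT ⇒ vvfgTgT ⇒ vvfgvTgTgT ⇒ vvfgvvTgTgTgT ⇒ vvfgvvfgTgTgT ⇒ vvfgvvfgfgTgT ⇒ vvfgvvfgfgfgT ⇒ vvfgvvfgfgfgf

T ⇒ vTgT   [T ::= v T g T]
vTgT ⇒ vvTgTgT   [T ::= v T g T]
vvTgTgT ⇒ vvfgTgT   [T ::= f]
vvfgTgT ⇒ vvfgvTgTgT   [T ::= v T g T]
vvfgvTgTgT ⇒ vvfgvvTgTgTgT   [T ::= v T g T]
vvfgvvTgTgTgT ⇒ vvfgvvfgTgTgT   [T ::= f]
vvfgvvfgTgTgT ⇒ vvfgvvfgfgTgT   [T ::= f]
vvfgvvfgfgTgT ⇒ vvfgvvfgfgfgT   [T ::= f]
vvfgvvfgfgfgT ⇒ vvfgvvfgfgfgf   [T ::= f]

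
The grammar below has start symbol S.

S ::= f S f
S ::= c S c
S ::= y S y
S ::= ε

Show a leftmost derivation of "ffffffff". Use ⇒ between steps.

S⇒fSf⇒ffSff⇒fffSfff⇒ffffSffff⇒ffffffff

S ⇒ fSf   [S ::= f S f]
fSf ⇒ ffSff   [S ::= f S f]
ffSff ⇒ fffSfff   [S ::= f S f]
fffSfff ⇒ ffffSffff   [S ::= f S f]
ffffSffff ⇒ ffffffff   [S ::= ε]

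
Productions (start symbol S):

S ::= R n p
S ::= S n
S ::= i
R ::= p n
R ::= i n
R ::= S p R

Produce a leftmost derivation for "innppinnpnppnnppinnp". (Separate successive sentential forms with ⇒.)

S ⇒ Rnp   [S ::= R n p]
Rnp ⇒ SpRnp   [R ::= S p R]
SpRnp ⇒ RnppRnp   [S ::= R n p]
RnppRnp ⇒ SpRnppRnp   [R ::= S p R]
SpRnppRnp ⇒ SnpRnppRnp   [S ::= S n]
SnpRnppRnp ⇒ RnpnpRnppRnp   [S ::= R n p]
RnpnpRnppRnp ⇒ SpRnpnpRnppRnp   [R ::= S p R]
SpRnpnpRnppRnp ⇒ RnppRnpnpRnppRnp   [S ::= R n p]
RnppRnpnpRnppRnp ⇒ innppRnpnpRnppRnp   [R ::= i n]
innppRnpnpRnppRnp ⇒ innppinnpnpRnppRnp   [R ::= i n]
innppinnpnpRnppRnp ⇒ innppinnpnppnnppRnp   [R ::= p n]
innppinnpnppnnppRnp ⇒ innppinnpnppnnppinnp   [R ::= i n]

S⇒Rnp⇒SpRnp⇒RnppRnp⇒SpRnppRnp⇒SnpRnppRnp⇒RnpnpRnppRnp⇒SpRnpnpRnppRnp⇒RnppRnpnpRnppRnp⇒innppRnpnpRnppRnp⇒innppinnpnpRnppRnp⇒innppinnpnppnnppRnp⇒innppinnpnppnnppinnp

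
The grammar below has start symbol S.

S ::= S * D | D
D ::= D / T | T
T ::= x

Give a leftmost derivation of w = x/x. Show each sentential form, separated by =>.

S=>D=>D/T=>T/T=>x/T=>x/x

S => D   [S ::= D]
D => D/T   [D ::= D / T]
D/T => T/T   [D ::= T]
T/T => x/T   [T ::= x]
x/T => x/x   [T ::= x]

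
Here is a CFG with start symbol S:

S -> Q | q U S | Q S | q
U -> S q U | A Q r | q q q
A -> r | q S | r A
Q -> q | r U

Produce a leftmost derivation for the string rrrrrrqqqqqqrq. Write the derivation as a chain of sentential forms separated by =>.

S => QS => rUS => rAQrS => rrAQrS => rrrAQrS => rrrrAQrS => rrrrrQrS => rrrrrrUrS => rrrrrrSqUrS => rrrrrrQSqUrS => rrrrrrqSqUrS => rrrrrrqqqUrS => rrrrrrqqqqqqrS => rrrrrrqqqqqqrq

S => QS   [S -> Q S]
QS => rUS   [Q -> r U]
rUS => rAQrS   [U -> A Q r]
rAQrS => rrAQrS   [A -> r A]
rrAQrS => rrrAQrS   [A -> r A]
rrrAQrS => rrrrAQrS   [A -> r A]
rrrrAQrS => rrrrrQrS   [A -> r]
rrrrrQrS => rrrrrrUrS   [Q -> r U]
rrrrrrUrS => rrrrrrSqUrS   [U -> S q U]
rrrrrrSqUrS => rrrrrrQSqUrS   [S -> Q S]
rrrrrrQSqUrS => rrrrrrqSqUrS   [Q -> q]
rrrrrrqSqUrS => rrrrrrqqqUrS   [S -> q]
rrrrrrqqqUrS => rrrrrrqqqqqqrS   [U -> q q q]
rrrrrrqqqqqqrS => rrrrrrqqqqqqrq   [S -> q]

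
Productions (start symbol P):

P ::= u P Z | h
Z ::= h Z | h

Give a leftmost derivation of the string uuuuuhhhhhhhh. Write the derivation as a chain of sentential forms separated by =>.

P => uPZ => uuPZZ => uuuPZZZ => uuuuPZZZZ => uuuuuPZZZZZ => uuuuuhZZZZZ => uuuuuhhZZZZ => uuuuuhhhZZZZ => uuuuuhhhhZZZ => uuuuuhhhhhZZZ => uuuuuhhhhhhZZ => uuuuuhhhhhhhZ => uuuuuhhhhhhhh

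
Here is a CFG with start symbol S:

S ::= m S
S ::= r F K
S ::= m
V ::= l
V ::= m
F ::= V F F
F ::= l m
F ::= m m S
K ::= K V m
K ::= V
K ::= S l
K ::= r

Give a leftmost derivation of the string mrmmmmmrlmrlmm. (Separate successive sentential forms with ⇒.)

S ⇒ mS ⇒ mrFK ⇒ mrmmSK ⇒ mrmmmK ⇒ mrmmmKVm ⇒ mrmmmSlVm ⇒ mrmmmmSlVm ⇒ mrmmmmmSlVm ⇒ mrmmmmmrFKlVm ⇒ mrmmmmmrlmKlVm ⇒ mrmmmmmrlmrlVm ⇒ mrmmmmmrlmrlmm

S ⇒ mS   [S ::= m S]
mS ⇒ mrFK   [S ::= r F K]
mrFK ⇒ mrmmSK   [F ::= m m S]
mrmmSK ⇒ mrmmmK   [S ::= m]
mrmmmK ⇒ mrmmmKVm   [K ::= K V m]
mrmmmKVm ⇒ mrmmmSlVm   [K ::= S l]
mrmmmSlVm ⇒ mrmmmmSlVm   [S ::= m S]
mrmmmmSlVm ⇒ mrmmmmmSlVm   [S ::= m S]
mrmmmmmSlVm ⇒ mrmmmmmrFKlVm   [S ::= r F K]
mrmmmmmrFKlVm ⇒ mrmmmmmrlmKlVm   [F ::= l m]
mrmmmmmrlmKlVm ⇒ mrmmmmmrlmrlVm   [K ::= r]
mrmmmmmrlmrlVm ⇒ mrmmmmmrlmrlmm   [V ::= m]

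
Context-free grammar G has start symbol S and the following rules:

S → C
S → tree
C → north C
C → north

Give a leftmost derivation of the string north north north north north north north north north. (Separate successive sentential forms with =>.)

S => C   [S → C]
C => north C   [C → north C]
north C => north north C   [C → north C]
north north C => north north north C   [C → north C]
north north north C => north north north north C   [C → north C]
north north north north C => north north north north north C   [C → north C]
north north north north north C => north north north north north north C   [C → north C]
north north north north north north C => north north north north north north north C   [C → north C]
north north north north north north north C => north north north north north north north north C   [C → north C]
north north north north north north north north C => north north north north north north north north north   [C → north]

S => C => north C => north north C => north north north C => north north north north C => north north north north north C => north north north north north north C => north north north north north north north C => north north north north north north north north C => north north north north north north north north north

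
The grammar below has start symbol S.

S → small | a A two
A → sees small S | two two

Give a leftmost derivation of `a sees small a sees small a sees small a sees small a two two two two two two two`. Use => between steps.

S => a A two => a sees small S two => a sees small a A two two => a sees small a sees small S two two => a sees small a sees small a A two two two => a sees small a sees small a sees small S two two two => a sees small a sees small a sees small a A two two two two => a sees small a sees small a sees small a sees small S two two two two => a sees small a sees small a sees small a sees small a A two two two two two => a sees small a sees small a sees small a sees small a two two two two two two two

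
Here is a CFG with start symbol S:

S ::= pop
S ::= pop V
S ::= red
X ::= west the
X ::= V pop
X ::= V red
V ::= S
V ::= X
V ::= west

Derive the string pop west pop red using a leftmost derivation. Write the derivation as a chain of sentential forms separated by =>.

S => pop V => pop X => pop V red => pop X red => pop V pop red => pop west pop red

S => pop V   [S ::= pop V]
pop V => pop X   [V ::= X]
pop X => pop V red   [X ::= V red]
pop V red => pop X red   [V ::= X]
pop X red => pop V pop red   [X ::= V pop]
pop V pop red => pop west pop red   [V ::= west]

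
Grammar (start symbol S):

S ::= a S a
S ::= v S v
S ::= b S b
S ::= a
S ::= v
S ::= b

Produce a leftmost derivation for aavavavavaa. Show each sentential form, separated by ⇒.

S⇒aSa⇒aaSaa⇒aavSvaa⇒aavaSavaa⇒aavavSvavaa⇒aavavavavaa

S ⇒ aSa   [S ::= a S a]
aSa ⇒ aaSaa   [S ::= a S a]
aaSaa ⇒ aavSvaa   [S ::= v S v]
aavSvaa ⇒ aavaSavaa   [S ::= a S a]
aavaSavaa ⇒ aavavSvavaa   [S ::= v S v]
aavavSvavaa ⇒ aavavavavaa   [S ::= a]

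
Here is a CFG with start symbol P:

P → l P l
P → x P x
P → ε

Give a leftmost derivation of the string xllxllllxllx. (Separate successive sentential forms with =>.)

P => xPx   [P → x P x]
xPx => xlPlx   [P → l P l]
xlPlx => xllPllx   [P → l P l]
xllPllx => xllxPxllx   [P → x P x]
xllxPxllx => xllxlPlxllx   [P → l P l]
xllxlPlxllx => xllxllPllxllx   [P → l P l]
xllxllPllxllx => xllxllllxllx   [P → ε]

P => xPx => xlPlx => xllPllx => xllxPxllx => xllxlPlxllx => xllxllPllxllx => xllxllllxllx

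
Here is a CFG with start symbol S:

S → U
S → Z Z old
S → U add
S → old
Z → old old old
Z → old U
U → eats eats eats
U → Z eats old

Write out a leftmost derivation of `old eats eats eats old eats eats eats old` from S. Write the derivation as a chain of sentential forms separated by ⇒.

S ⇒ Z Z old   [S → Z Z old]
Z Z old ⇒ old U Z old   [Z → old U]
old U Z old ⇒ old eats eats eats Z old   [U → eats eats eats]
old eats eats eats Z old ⇒ old eats eats eats old U old   [Z → old U]
old eats eats eats old U old ⇒ old eats eats eats old eats eats eats old   [U → eats eats eats]

S ⇒ Z Z old ⇒ old U Z old ⇒ old eats eats eats Z old ⇒ old eats eats eats old U old ⇒ old eats eats eats old eats eats eats old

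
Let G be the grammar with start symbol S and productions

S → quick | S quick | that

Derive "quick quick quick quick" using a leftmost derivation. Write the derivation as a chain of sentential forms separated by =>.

S => S quick => S quick quick => S quick quick quick => quick quick quick quick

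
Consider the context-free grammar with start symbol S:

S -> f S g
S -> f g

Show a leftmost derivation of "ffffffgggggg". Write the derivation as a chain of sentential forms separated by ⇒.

S ⇒ fSg ⇒ ffSgg ⇒ fffSggg ⇒ ffffSgggg ⇒ fffffSggggg ⇒ ffffffgggggg

S ⇒ fSg   [S -> f S g]
fSg ⇒ ffSgg   [S -> f S g]
ffSgg ⇒ fffSggg   [S -> f S g]
fffSggg ⇒ ffffSgggg   [S -> f S g]
ffffSgggg ⇒ fffffSggggg   [S -> f S g]
fffffSggggg ⇒ ffffffgggggg   [S -> f g]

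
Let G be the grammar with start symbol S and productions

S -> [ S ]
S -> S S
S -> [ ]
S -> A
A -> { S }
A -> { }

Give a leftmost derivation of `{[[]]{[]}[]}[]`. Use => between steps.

S => SS   [S -> S S]
SS => AS   [S -> A]
AS => {S}S   [A -> { S }]
{S}S => {SS}S   [S -> S S]
{SS}S => {SSS}S   [S -> S S]
{SSS}S => {[S]SS}S   [S -> [ S ]]
{[S]SS}S => {[[]]SS}S   [S -> [ ]]
{[[]]SS}S => {[[]]AS}S   [S -> A]
{[[]]AS}S => {[[]]{S}S}S   [A -> { S }]
{[[]]{S}S}S => {[[]]{[]}S}S   [S -> [ ]]
{[[]]{[]}S}S => {[[]]{[]}[]}S   [S -> [ ]]
{[[]]{[]}[]}S => {[[]]{[]}[]}[]   [S -> [ ]]

S=>SS=>AS=>{S}S=>{SS}S=>{SSS}S=>{[S]SS}S=>{[[]]SS}S=>{[[]]AS}S=>{[[]]{S}S}S=>{[[]]{[]}S}S=>{[[]]{[]}[]}S=>{[[]]{[]}[]}[]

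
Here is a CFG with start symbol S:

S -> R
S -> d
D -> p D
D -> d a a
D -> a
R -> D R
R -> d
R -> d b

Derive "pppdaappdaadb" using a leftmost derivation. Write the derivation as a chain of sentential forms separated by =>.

S => R   [S -> R]
R => DR   [R -> D R]
DR => pDR   [D -> p D]
pDR => ppDR   [D -> p D]
ppDR => pppDR   [D -> p D]
pppDR => pppdaaR   [D -> d a a]
pppdaaR => pppdaaDR   [R -> D R]
pppdaaDR => pppdaapDR   [D -> p D]
pppdaapDR => pppdaappDR   [D -> p D]
pppdaappDR => pppdaappdaaR   [D -> d a a]
pppdaappdaaR => pppdaappdaadb   [R -> d b]

S => R => DR => pDR => ppDR => pppDR => pppdaaR => pppdaaDR => pppdaapDR => pppdaappDR => pppdaappdaaR => pppdaappdaadb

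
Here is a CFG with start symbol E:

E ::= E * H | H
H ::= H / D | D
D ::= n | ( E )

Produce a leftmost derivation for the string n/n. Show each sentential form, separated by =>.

E=>H=>H/D=>D/D=>n/D=>n/n

E => H   [E ::= H]
H => H/D   [H ::= H / D]
H/D => D/D   [H ::= D]
D/D => n/D   [D ::= n]
n/D => n/n   [D ::= n]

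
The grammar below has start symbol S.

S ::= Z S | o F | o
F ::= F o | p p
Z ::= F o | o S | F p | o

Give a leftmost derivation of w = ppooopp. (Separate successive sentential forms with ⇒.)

S ⇒ ZS   [S ::= Z S]
ZS ⇒ FoS   [Z ::= F o]
FoS ⇒ FooS   [F ::= F o]
FooS ⇒ ppooS   [F ::= p p]
ppooS ⇒ ppoooF   [S ::= o F]
ppoooF ⇒ ppooopp   [F ::= p p]

S ⇒ ZS ⇒ FoS ⇒ FooS ⇒ ppooS ⇒ ppoooF ⇒ ppooopp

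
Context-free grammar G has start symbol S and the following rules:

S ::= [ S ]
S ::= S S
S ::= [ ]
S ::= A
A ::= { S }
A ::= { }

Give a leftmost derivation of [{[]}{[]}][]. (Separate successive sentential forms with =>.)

S => SS => [S]S => [SS]S => [AS]S => [{S}S]S => [{[]}S]S => [{[]}A]S => [{[]}{S}]S => [{[]}{[]}]S => [{[]}{[]}][]

S => SS   [S ::= S S]
SS => [S]S   [S ::= [ S ]]
[S]S => [SS]S   [S ::= S S]
[SS]S => [AS]S   [S ::= A]
[AS]S => [{S}S]S   [A ::= { S }]
[{S}S]S => [{[]}S]S   [S ::= [ ]]
[{[]}S]S => [{[]}A]S   [S ::= A]
[{[]}A]S => [{[]}{S}]S   [A ::= { S }]
[{[]}{S}]S => [{[]}{[]}]S   [S ::= [ ]]
[{[]}{[]}]S => [{[]}{[]}][]   [S ::= [ ]]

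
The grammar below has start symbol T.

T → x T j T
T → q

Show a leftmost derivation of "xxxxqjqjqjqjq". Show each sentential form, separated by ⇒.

T ⇒ xTjT ⇒ xxTjTjT ⇒ xxxTjTjTjT ⇒ xxxxTjTjTjTjT ⇒ xxxxqjTjTjTjT ⇒ xxxxqjqjTjTjT ⇒ xxxxqjqjqjTjT ⇒ xxxxqjqjqjqjT ⇒ xxxxqjqjqjqjq

T ⇒ xTjT   [T → x T j T]
xTjT ⇒ xxTjTjT   [T → x T j T]
xxTjTjT ⇒ xxxTjTjTjT   [T → x T j T]
xxxTjTjTjT ⇒ xxxxTjTjTjTjT   [T → x T j T]
xxxxTjTjTjTjT ⇒ xxxxqjTjTjTjT   [T → q]
xxxxqjTjTjTjT ⇒ xxxxqjqjTjTjT   [T → q]
xxxxqjqjTjTjT ⇒ xxxxqjqjqjTjT   [T → q]
xxxxqjqjqjTjT ⇒ xxxxqjqjqjqjT   [T → q]
xxxxqjqjqjqjT ⇒ xxxxqjqjqjqjq   [T → q]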